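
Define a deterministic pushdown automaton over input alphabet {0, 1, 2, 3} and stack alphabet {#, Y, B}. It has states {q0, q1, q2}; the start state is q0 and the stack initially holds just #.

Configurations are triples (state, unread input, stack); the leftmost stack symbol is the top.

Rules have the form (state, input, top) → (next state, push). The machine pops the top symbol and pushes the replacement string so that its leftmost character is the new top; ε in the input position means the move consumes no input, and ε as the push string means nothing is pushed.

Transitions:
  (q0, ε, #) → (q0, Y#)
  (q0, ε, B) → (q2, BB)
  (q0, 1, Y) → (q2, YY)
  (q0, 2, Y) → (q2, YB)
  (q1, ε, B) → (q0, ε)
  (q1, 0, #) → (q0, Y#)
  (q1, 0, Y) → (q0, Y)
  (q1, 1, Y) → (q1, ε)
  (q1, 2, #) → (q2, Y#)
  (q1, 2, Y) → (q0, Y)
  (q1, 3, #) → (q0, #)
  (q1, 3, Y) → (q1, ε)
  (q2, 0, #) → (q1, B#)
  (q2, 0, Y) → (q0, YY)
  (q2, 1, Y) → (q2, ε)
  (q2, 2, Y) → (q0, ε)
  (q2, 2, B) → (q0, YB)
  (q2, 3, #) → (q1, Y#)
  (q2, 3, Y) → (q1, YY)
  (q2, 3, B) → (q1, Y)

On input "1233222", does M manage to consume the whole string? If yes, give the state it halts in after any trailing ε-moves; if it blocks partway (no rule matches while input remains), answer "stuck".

stuck

(q0, 1233222, #)
  ε-move, top #: go to q0, push Y# → (q0, 1233222, Y#)
  read 1, top Y: go to q2, push YY → (q2, 233222, YY#)
  read 2, top Y: go to q0, push ε → (q0, 33222, Y#)
No transition for (q0, 3, top Y); M blocks with input 33222 remaining.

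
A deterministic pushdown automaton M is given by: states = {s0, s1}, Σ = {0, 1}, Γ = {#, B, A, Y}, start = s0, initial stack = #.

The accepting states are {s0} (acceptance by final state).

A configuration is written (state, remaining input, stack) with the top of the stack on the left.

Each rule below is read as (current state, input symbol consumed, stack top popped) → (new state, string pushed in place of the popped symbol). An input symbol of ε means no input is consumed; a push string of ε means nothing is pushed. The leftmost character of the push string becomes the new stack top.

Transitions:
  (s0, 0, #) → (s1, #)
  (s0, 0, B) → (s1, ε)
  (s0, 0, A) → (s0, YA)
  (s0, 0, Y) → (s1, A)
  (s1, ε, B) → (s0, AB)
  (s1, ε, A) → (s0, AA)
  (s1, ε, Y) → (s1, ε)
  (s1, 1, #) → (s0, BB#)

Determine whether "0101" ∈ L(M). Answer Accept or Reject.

(s0, 0101, #) ⊢ (s1, 101, #) ⊢ (s0, 01, BB#) ⊢ (s1, 1, B#) ⊢ (s0, 1, AB#)
No transition applies at (s0, 1, AB#); input not fully consumed.

Reject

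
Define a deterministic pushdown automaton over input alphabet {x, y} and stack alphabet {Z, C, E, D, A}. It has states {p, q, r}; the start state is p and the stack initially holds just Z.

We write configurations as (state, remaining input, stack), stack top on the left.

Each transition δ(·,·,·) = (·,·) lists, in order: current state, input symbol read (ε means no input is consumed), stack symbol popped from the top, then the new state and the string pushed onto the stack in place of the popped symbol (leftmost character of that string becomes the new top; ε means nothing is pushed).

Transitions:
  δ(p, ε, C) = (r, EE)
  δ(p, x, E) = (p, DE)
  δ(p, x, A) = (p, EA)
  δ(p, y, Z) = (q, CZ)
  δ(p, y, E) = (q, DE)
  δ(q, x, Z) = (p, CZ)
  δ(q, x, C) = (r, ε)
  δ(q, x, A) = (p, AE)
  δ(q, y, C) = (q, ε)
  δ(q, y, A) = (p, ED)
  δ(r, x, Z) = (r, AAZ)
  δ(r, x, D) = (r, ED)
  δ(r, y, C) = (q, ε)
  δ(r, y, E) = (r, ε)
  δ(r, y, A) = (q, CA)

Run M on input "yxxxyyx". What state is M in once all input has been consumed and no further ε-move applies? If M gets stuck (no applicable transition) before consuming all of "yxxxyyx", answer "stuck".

(p, yxxxyyx, Z) ⊢ (q, xxxyyx, CZ) ⊢ (r, xxyyx, Z) ⊢ (r, xyyx, AAZ)
No transition for (r, x, top A); M blocks with input xyyx remaining.

stuck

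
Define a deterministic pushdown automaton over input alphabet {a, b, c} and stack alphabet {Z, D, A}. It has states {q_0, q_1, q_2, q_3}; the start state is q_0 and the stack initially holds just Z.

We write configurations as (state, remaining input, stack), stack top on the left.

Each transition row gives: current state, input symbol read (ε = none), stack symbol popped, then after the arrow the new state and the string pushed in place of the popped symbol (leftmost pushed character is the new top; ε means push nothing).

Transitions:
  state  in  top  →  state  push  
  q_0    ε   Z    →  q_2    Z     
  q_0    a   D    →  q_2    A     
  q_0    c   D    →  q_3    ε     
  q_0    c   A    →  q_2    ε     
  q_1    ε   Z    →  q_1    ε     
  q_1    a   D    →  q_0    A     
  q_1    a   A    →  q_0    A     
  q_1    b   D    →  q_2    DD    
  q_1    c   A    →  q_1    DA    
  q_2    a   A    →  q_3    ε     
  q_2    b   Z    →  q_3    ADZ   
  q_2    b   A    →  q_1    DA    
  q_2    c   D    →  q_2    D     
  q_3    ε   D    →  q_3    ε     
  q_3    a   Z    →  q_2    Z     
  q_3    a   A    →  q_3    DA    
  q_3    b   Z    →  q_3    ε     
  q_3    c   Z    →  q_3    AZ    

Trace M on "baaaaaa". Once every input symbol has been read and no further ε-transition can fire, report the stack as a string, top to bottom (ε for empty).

ADZ

(q_0, baaaaaa, Z)
  ε-move, top Z: go to q_2, push Z → (q_2, baaaaaa, Z)
  read b, top Z: go to q_3, push ADZ → (q_3, aaaaaa, ADZ)
  read a, top A: go to q_3, push DA → (q_3, aaaaa, DADZ)
  ε-move, top D: go to q_3, push ε → (q_3, aaaaa, ADZ)
  read a, top A: go to q_3, push DA → (q_3, aaaa, DADZ)
  ε-move, top D: go to q_3, push ε → (q_3, aaaa, ADZ)
  read a, top A: go to q_3, push DA → (q_3, aaa, DADZ)
  ε-move, top D: go to q_3, push ε → (q_3, aaa, ADZ)
  read a, top A: go to q_3, push DA → (q_3, aa, DADZ)
  ε-move, top D: go to q_3, push ε → (q_3, aa, ADZ)
  read a, top A: go to q_3, push DA → (q_3, a, DADZ)
  ε-move, top D: go to q_3, push ε → (q_3, a, ADZ)
  read a, top A: go to q_3, push DA → (q_3, ε, DADZ)
  ε-move, top D: go to q_3, push ε → (q_3, ε, ADZ)
All input consumed in state q_3 with stack ADZ.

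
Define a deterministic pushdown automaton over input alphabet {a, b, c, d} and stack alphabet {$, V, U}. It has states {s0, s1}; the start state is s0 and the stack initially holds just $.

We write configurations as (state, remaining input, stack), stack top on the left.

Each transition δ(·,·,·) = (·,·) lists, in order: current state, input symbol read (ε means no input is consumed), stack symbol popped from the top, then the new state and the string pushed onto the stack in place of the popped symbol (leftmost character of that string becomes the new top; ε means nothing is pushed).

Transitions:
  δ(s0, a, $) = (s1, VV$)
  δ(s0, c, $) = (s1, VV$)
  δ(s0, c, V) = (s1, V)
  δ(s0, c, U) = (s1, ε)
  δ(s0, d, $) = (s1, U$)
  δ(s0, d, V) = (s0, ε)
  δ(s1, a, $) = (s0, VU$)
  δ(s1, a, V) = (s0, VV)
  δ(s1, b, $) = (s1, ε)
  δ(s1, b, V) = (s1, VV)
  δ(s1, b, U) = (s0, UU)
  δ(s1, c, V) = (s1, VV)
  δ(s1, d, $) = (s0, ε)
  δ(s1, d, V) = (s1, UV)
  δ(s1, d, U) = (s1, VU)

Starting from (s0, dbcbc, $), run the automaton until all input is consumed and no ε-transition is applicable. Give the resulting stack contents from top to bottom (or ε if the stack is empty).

U$

(s0, dbcbc, $)
  read d, top $: go to s1, push U$ → (s1, bcbc, U$)
  read b, top U: go to s0, push UU → (s0, cbc, UU$)
  read c, top U: go to s1, push ε → (s1, bc, U$)
  read b, top U: go to s0, push UU → (s0, c, UU$)
  read c, top U: go to s1, push ε → (s1, ε, U$)
All input consumed in state s1 with stack U$.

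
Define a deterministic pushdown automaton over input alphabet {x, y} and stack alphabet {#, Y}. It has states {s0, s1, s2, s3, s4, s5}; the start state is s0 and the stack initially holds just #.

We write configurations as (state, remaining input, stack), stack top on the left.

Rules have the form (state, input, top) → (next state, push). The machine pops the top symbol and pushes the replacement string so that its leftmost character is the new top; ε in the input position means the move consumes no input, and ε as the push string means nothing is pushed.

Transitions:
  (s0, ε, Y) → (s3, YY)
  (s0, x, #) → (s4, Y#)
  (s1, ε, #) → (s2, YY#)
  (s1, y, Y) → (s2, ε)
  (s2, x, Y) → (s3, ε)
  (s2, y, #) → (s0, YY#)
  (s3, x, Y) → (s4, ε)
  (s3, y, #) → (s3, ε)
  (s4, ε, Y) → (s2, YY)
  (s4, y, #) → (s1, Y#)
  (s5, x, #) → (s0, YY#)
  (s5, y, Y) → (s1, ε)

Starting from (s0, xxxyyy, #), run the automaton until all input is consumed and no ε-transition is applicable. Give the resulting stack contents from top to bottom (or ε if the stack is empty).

(s0, xxxyyy, #)
  read x, top #: go to s4, push Y# → (s4, xxyyy, Y#)
  ε-move, top Y: go to s2, push YY → (s2, xxyyy, YY#)
  read x, top Y: go to s3, push ε → (s3, xyyy, Y#)
  read x, top Y: go to s4, push ε → (s4, yyy, #)
  read y, top #: go to s1, push Y# → (s1, yy, Y#)
  read y, top Y: go to s2, push ε → (s2, y, #)
  read y, top #: go to s0, push YY# → (s0, ε, YY#)
  ε-move, top Y: go to s3, push YY → (s3, ε, YYY#)
All input consumed in state s3 with stack YYY#.

YYY#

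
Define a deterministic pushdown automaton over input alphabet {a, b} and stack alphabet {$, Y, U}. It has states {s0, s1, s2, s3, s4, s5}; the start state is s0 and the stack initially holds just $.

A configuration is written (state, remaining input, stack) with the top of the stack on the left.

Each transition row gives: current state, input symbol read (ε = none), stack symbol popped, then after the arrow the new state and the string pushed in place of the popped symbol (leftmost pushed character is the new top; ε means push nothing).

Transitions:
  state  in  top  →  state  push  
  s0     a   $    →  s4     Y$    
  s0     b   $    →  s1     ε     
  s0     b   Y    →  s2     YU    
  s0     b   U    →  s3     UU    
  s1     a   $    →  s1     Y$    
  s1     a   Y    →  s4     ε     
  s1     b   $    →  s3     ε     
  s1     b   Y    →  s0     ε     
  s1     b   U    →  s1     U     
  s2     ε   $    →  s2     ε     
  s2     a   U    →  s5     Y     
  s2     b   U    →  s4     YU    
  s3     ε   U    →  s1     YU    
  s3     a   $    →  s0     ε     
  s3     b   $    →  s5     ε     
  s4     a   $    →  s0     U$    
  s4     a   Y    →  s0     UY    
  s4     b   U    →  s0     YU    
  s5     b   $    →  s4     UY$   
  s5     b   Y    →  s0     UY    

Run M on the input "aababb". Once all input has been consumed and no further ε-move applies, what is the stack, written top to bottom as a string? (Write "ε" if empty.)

YUUUY$

(s0, aababb, $) ⊢ (s4, ababb, Y$) ⊢ (s0, babb, UY$) ⊢ (s3, abb, UUY$) ⊢ (s1, abb, YUUY$) ⊢ (s4, bb, UUY$) ⊢ (s0, b, YUUY$) ⊢ (s2, ε, YUUUY$)
All input consumed in state s2 with stack YUUUY$.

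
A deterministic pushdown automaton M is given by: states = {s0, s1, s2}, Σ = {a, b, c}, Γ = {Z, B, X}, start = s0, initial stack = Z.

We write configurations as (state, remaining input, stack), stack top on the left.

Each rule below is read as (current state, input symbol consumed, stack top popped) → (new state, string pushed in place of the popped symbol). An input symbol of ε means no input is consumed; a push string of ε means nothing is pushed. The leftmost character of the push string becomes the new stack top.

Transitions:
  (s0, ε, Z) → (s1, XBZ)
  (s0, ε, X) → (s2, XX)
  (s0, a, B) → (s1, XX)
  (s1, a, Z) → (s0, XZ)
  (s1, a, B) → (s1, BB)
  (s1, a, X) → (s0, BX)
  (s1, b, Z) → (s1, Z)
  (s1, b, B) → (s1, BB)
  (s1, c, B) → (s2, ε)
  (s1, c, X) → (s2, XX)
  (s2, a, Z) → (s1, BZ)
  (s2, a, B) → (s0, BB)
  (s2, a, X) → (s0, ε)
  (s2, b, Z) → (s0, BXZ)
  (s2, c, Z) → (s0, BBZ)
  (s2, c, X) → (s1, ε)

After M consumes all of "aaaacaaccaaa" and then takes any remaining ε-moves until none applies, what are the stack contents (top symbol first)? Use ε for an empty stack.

XXXXXXBZ

(s0, aaaacaaccaaa, Z) ⊢ (s1, aaaacaaccaaa, XBZ) ⊢ (s0, aaacaaccaaa, BXBZ) ⊢ (s1, aacaaccaaa, XXXBZ) ⊢ (s0, acaaccaaa, BXXXBZ) ⊢ (s1, caaccaaa, XXXXXBZ) ⊢ (s2, aaccaaa, XXXXXXBZ) ⊢ (s0, accaaa, XXXXXBZ) ⊢ (s2, accaaa, XXXXXXBZ) ⊢ (s0, ccaaa, XXXXXBZ) ⊢ (s2, ccaaa, XXXXXXBZ) ⊢ (s1, caaa, XXXXXBZ) ⊢ (s2, aaa, XXXXXXBZ) ⊢ (s0, aa, XXXXXBZ) ⊢ (s2, aa, XXXXXXBZ) ⊢ (s0, a, XXXXXBZ) ⊢ (s2, a, XXXXXXBZ) ⊢ (s0, ε, XXXXXBZ) ⊢ (s2, ε, XXXXXXBZ)
All input consumed in state s2 with stack XXXXXXBZ.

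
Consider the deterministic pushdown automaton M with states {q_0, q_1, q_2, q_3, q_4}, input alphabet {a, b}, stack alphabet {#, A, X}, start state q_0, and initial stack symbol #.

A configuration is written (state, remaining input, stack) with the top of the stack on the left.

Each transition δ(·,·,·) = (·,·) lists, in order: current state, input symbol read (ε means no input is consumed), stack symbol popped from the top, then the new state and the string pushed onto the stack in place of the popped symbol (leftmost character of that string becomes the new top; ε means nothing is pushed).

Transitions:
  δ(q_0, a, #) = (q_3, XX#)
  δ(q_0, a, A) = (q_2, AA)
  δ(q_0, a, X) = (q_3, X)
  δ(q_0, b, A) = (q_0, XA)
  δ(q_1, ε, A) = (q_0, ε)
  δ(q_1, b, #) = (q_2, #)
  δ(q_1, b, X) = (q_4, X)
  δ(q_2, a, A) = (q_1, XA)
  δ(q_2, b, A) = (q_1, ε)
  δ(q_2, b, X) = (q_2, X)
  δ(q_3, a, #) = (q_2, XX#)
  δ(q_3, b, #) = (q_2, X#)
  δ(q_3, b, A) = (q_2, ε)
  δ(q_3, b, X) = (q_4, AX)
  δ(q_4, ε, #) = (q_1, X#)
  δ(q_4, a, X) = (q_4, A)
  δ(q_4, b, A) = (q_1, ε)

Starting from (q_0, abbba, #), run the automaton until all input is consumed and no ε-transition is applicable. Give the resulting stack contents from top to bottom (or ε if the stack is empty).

AX#

(q_0, abbba, #)
  read a, top #: go to q_3, push XX# → (q_3, bbba, XX#)
  read b, top X: go to q_4, push AX → (q_4, bba, AXX#)
  read b, top A: go to q_1, push ε → (q_1, ba, XX#)
  read b, top X: go to q_4, push X → (q_4, a, XX#)
  read a, top X: go to q_4, push A → (q_4, ε, AX#)
All input consumed in state q_4 with stack AX#.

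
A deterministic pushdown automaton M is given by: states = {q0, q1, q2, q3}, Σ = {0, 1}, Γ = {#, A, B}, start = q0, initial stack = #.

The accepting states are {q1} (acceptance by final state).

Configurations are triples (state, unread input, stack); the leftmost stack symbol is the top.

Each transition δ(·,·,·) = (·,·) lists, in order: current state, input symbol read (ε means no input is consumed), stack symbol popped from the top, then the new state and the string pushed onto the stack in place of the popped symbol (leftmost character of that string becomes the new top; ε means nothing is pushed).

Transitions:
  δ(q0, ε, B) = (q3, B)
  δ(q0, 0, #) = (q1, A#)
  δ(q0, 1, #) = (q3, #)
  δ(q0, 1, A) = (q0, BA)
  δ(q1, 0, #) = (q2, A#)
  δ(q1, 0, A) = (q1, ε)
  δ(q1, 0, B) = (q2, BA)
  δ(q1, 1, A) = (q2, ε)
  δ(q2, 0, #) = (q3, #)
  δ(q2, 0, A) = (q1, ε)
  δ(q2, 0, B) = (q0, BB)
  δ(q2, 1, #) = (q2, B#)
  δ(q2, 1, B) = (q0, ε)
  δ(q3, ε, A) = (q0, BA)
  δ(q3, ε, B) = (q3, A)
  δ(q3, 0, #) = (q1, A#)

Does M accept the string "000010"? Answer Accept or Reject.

(q0, 000010, #)
  read 0, top #: go to q1, push A# → (q1, 00010, A#)
  read 0, top A: go to q1, push ε → (q1, 0010, #)
  read 0, top #: go to q2, push A# → (q2, 010, A#)
  read 0, top A: go to q1, push ε → (q1, 10, #)
No transition applies at (q1, 10, #); input not fully consumed.

Reject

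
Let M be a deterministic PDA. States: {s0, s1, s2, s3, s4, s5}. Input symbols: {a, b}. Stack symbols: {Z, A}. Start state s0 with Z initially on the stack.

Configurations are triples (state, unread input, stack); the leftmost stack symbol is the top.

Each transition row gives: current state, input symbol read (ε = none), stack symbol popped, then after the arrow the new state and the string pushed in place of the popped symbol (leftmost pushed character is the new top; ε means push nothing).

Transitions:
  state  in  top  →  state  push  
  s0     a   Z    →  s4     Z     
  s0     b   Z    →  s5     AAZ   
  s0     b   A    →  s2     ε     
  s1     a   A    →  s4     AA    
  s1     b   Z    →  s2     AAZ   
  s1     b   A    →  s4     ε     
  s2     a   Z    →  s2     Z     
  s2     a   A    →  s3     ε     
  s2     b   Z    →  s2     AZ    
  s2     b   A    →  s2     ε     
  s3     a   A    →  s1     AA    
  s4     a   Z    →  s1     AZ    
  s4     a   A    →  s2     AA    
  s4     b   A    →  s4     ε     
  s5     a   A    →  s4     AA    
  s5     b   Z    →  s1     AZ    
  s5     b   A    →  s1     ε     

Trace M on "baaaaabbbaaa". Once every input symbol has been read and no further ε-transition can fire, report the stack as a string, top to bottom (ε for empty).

(s0, baaaaabbbaaa, Z)
  read b, top Z: go to s5, push AAZ → (s5, aaaaabbbaaa, AAZ)
  read a, top A: go to s4, push AA → (s4, aaaabbbaaa, AAAZ)
  read a, top A: go to s2, push AA → (s2, aaabbbaaa, AAAAZ)
  read a, top A: go to s3, push ε → (s3, aabbbaaa, AAAZ)
  read a, top A: go to s1, push AA → (s1, abbbaaa, AAAAZ)
  read a, top A: go to s4, push AA → (s4, bbbaaa, AAAAAZ)
  read b, top A: go to s4, push ε → (s4, bbaaa, AAAAZ)
  read b, top A: go to s4, push ε → (s4, baaa, AAAZ)
  read b, top A: go to s4, push ε → (s4, aaa, AAZ)
  read a, top A: go to s2, push AA → (s2, aa, AAAZ)
  read a, top A: go to s3, push ε → (s3, a, AAZ)
  read a, top A: go to s1, push AA → (s1, ε, AAAZ)
All input consumed in state s1 with stack AAAZ.

AAAZ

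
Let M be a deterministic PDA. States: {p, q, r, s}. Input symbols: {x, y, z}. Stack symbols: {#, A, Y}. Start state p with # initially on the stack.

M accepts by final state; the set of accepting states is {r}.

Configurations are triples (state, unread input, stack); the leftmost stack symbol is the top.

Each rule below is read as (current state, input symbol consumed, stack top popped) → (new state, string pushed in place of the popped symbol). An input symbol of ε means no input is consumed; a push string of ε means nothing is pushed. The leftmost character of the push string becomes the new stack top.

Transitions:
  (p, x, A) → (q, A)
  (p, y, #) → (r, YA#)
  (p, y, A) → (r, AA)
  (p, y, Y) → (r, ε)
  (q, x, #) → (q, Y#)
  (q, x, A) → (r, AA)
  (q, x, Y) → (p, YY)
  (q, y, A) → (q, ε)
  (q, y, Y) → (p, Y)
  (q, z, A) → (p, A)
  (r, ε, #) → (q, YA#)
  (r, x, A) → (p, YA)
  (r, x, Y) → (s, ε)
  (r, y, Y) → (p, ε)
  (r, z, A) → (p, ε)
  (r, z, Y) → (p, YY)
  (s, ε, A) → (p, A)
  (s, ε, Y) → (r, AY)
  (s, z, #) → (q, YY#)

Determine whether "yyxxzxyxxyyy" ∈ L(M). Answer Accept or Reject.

Accept

(p, yyxxzxyxxyyy, #) ⊢ (r, yxxzxyxxyyy, YA#) ⊢ (p, xxzxyxxyyy, A#) ⊢ (q, xzxyxxyyy, A#) ⊢ (r, zxyxxyyy, AA#) ⊢ (p, xyxxyyy, A#) ⊢ (q, yxxyyy, A#) ⊢ (q, xxyyy, #) ⊢ (q, xyyy, Y#) ⊢ (p, yyy, YY#) ⊢ (r, yy, Y#) ⊢ (p, y, #) ⊢ (r, ε, YA#)
All input consumed; state r ∈ F.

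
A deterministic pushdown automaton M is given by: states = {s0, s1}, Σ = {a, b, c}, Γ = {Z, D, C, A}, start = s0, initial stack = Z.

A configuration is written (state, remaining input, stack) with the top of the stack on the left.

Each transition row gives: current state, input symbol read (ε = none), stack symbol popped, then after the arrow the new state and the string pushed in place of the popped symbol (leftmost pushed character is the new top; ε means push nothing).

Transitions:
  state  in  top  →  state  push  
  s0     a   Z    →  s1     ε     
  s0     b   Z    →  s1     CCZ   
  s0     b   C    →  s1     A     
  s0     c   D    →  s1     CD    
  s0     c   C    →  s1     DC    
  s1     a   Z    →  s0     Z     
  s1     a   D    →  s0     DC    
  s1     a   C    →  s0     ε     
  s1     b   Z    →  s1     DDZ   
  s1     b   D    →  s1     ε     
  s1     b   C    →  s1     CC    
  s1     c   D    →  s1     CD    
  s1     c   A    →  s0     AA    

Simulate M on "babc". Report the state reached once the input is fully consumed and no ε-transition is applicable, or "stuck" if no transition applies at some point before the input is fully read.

(s0, babc, Z)
  read b, top Z: go to s1, push CCZ → (s1, abc, CCZ)
  read a, top C: go to s0, push ε → (s0, bc, CZ)
  read b, top C: go to s1, push A → (s1, c, AZ)
  read c, top A: go to s0, push AA → (s0, ε, AAZ)
All input consumed; M is in state s0.

s0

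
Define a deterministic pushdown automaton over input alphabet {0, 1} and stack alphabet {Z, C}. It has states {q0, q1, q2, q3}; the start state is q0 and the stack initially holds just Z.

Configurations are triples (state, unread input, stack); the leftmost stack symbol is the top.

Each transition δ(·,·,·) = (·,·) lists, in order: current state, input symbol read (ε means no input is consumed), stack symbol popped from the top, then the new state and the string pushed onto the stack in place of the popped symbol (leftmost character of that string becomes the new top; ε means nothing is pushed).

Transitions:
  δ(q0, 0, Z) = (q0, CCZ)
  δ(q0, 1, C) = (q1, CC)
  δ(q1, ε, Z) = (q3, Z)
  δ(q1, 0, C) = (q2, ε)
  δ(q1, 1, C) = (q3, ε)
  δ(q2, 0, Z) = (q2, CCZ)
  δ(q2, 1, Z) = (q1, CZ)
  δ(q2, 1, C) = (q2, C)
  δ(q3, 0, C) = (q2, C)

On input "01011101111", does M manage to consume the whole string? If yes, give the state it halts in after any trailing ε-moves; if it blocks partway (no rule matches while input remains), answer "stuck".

(q0, 01011101111, Z)
  read 0, top Z: go to q0, push CCZ → (q0, 1011101111, CCZ)
  read 1, top C: go to q1, push CC → (q1, 011101111, CCCZ)
  read 0, top C: go to q2, push ε → (q2, 11101111, CCZ)
  read 1, top C: go to q2, push C → (q2, 1101111, CCZ)
  read 1, top C: go to q2, push C → (q2, 101111, CCZ)
  read 1, top C: go to q2, push C → (q2, 01111, CCZ)
No transition for (q2, 0, top C); M blocks with input 01111 remaining.

stuck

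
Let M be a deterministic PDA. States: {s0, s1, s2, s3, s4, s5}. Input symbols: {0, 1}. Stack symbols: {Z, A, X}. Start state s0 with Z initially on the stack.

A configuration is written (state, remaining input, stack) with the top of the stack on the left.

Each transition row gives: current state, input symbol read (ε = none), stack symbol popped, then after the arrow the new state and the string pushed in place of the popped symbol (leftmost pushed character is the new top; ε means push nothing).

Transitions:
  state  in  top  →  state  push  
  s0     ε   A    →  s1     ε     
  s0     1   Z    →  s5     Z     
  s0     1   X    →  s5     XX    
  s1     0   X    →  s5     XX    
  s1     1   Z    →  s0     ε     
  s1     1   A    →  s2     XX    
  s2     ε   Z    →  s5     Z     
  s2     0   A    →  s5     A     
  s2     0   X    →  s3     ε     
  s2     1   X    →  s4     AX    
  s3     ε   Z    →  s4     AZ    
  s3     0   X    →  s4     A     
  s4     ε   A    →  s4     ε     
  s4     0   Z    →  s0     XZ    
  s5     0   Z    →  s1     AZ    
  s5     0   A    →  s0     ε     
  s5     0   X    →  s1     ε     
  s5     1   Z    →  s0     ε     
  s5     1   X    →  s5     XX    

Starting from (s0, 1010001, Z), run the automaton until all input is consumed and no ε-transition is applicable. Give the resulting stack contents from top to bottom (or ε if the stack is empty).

XXZ

(s0, 1010001, Z)
  read 1, top Z: go to s5, push Z → (s5, 010001, Z)
  read 0, top Z: go to s1, push AZ → (s1, 10001, AZ)
  read 1, top A: go to s2, push XX → (s2, 0001, XXZ)
  read 0, top X: go to s3, push ε → (s3, 001, XZ)
  read 0, top X: go to s4, push A → (s4, 01, AZ)
  ε-move, top A: go to s4, push ε → (s4, 01, Z)
  read 0, top Z: go to s0, push XZ → (s0, 1, XZ)
  read 1, top X: go to s5, push XX → (s5, ε, XXZ)
All input consumed in state s5 with stack XXZ.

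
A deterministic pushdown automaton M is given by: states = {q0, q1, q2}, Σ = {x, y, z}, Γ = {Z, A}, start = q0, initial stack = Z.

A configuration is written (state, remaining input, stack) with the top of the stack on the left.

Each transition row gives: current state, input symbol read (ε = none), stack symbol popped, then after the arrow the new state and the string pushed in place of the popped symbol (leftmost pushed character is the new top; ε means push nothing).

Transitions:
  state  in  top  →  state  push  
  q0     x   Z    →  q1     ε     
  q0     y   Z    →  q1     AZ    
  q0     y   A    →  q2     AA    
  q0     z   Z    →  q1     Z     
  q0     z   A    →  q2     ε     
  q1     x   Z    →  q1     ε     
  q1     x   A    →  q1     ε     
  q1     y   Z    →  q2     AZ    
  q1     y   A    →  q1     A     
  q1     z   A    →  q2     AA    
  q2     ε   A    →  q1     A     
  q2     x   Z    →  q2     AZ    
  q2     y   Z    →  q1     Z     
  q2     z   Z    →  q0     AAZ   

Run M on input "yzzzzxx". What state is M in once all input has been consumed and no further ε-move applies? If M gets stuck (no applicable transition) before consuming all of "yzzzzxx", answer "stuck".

q1

(q0, yzzzzxx, Z)
  read y, top Z: go to q1, push AZ → (q1, zzzzxx, AZ)
  read z, top A: go to q2, push AA → (q2, zzzxx, AAZ)
  ε-move, top A: go to q1, push A → (q1, zzzxx, AAZ)
  read z, top A: go to q2, push AA → (q2, zzxx, AAAZ)
  ε-move, top A: go to q1, push A → (q1, zzxx, AAAZ)
  read z, top A: go to q2, push AA → (q2, zxx, AAAAZ)
  ε-move, top A: go to q1, push A → (q1, zxx, AAAAZ)
  read z, top A: go to q2, push AA → (q2, xx, AAAAAZ)
  ε-move, top A: go to q1, push A → (q1, xx, AAAAAZ)
  read x, top A: go to q1, push ε → (q1, x, AAAAZ)
  read x, top A: go to q1, push ε → (q1, ε, AAAZ)
All input consumed; M is in state q1.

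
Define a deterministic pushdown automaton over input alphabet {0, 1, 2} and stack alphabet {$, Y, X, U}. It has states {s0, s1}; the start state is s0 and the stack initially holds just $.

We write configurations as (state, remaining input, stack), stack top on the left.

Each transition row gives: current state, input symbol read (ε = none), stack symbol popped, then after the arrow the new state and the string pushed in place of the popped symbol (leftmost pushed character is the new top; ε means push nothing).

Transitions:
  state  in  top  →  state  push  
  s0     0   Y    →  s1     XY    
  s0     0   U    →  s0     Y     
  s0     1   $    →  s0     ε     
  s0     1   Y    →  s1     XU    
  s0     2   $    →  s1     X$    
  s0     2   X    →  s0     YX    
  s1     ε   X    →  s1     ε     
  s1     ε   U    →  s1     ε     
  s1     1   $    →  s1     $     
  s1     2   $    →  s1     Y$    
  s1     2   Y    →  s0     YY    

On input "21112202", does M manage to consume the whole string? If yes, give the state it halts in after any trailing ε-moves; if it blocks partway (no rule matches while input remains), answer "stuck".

s0

(s0, 21112202, $)
  read 2, top $: go to s1, push X$ → (s1, 1112202, X$)
  ε-move, top X: go to s1, push ε → (s1, 1112202, $)
  read 1, top $: go to s1, push $ → (s1, 112202, $)
  read 1, top $: go to s1, push $ → (s1, 12202, $)
  read 1, top $: go to s1, push $ → (s1, 2202, $)
  read 2, top $: go to s1, push Y$ → (s1, 202, Y$)
  read 2, top Y: go to s0, push YY → (s0, 02, YY$)
  read 0, top Y: go to s1, push XY → (s1, 2, XYY$)
  ε-move, top X: go to s1, push ε → (s1, 2, YY$)
  read 2, top Y: go to s0, push YY → (s0, ε, YYY$)
All input consumed; M is in state s0.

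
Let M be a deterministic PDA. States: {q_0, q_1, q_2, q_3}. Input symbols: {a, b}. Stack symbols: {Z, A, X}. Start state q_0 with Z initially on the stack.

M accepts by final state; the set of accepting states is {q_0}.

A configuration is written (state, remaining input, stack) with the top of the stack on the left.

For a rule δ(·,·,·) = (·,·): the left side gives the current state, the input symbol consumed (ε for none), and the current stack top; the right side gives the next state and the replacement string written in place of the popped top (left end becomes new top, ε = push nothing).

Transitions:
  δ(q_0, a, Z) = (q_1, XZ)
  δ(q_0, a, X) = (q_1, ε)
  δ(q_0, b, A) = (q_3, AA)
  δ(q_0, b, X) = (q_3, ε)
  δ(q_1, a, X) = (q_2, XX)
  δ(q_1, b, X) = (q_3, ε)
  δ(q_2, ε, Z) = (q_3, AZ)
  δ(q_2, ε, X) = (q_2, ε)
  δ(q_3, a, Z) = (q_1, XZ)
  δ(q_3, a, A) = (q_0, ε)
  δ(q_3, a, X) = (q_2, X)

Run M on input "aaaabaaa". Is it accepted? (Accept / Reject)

Accept

(q_0, aaaabaaa, Z)
  read a, top Z: go to q_1, push XZ → (q_1, aaabaaa, XZ)
  read a, top X: go to q_2, push XX → (q_2, aabaaa, XXZ)
  ε-move, top X: go to q_2, push ε → (q_2, aabaaa, XZ)
  ε-move, top X: go to q_2, push ε → (q_2, aabaaa, Z)
  ε-move, top Z: go to q_3, push AZ → (q_3, aabaaa, AZ)
  read a, top A: go to q_0, push ε → (q_0, abaaa, Z)
  read a, top Z: go to q_1, push XZ → (q_1, baaa, XZ)
  read b, top X: go to q_3, push ε → (q_3, aaa, Z)
  read a, top Z: go to q_1, push XZ → (q_1, aa, XZ)
  read a, top X: go to q_2, push XX → (q_2, a, XXZ)
  ε-move, top X: go to q_2, push ε → (q_2, a, XZ)
  ε-move, top X: go to q_2, push ε → (q_2, a, Z)
  ε-move, top Z: go to q_3, push AZ → (q_3, a, AZ)
  read a, top A: go to q_0, push ε → (q_0, ε, Z)
All input consumed; state q_0 ∈ F.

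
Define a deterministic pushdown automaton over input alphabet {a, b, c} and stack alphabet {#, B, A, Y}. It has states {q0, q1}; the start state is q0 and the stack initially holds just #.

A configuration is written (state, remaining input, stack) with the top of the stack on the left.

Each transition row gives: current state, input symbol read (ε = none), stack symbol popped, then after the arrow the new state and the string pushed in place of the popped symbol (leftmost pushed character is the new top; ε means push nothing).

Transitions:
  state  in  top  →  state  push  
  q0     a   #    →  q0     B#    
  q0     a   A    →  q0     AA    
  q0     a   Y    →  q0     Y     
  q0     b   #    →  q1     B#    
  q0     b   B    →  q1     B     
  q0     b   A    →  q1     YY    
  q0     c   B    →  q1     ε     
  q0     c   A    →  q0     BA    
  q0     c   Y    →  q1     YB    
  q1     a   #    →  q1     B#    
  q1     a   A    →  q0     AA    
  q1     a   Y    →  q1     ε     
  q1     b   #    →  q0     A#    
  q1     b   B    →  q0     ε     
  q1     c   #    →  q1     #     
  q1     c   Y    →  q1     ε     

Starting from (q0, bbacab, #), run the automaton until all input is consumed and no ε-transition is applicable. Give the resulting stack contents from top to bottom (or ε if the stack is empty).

(q0, bbacab, #) ⊢ (q1, bacab, B#) ⊢ (q0, acab, #) ⊢ (q0, cab, B#) ⊢ (q1, ab, #) ⊢ (q1, b, B#) ⊢ (q0, ε, #)
All input consumed in state q0 with stack #.

#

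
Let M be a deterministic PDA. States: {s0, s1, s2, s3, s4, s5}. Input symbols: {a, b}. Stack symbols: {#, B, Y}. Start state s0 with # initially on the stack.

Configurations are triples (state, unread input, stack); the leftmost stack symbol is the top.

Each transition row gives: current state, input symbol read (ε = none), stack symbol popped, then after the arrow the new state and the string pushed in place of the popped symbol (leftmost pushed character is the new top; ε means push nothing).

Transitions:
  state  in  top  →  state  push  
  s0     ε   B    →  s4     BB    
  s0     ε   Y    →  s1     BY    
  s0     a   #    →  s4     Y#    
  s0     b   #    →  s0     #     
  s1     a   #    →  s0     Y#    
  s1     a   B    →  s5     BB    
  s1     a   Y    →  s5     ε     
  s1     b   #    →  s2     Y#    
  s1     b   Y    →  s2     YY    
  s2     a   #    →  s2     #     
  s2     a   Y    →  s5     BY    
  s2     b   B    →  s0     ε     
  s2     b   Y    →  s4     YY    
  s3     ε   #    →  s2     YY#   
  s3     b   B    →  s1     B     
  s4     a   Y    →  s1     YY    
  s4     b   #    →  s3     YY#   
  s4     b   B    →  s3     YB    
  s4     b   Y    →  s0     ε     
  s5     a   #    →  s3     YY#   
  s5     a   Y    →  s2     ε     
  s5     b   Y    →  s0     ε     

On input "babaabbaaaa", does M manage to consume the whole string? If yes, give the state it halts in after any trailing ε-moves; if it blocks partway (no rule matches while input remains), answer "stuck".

s5

(s0, babaabbaaaa, #)
  read b, top #: go to s0, push # → (s0, abaabbaaaa, #)
  read a, top #: go to s4, push Y# → (s4, baabbaaaa, Y#)
  read b, top Y: go to s0, push ε → (s0, aabbaaaa, #)
  read a, top #: go to s4, push Y# → (s4, abbaaaa, Y#)
  read a, top Y: go to s1, push YY → (s1, bbaaaa, YY#)
  read b, top Y: go to s2, push YY → (s2, baaaa, YYY#)
  read b, top Y: go to s4, push YY → (s4, aaaa, YYYY#)
  read a, top Y: go to s1, push YY → (s1, aaa, YYYYY#)
  read a, top Y: go to s5, push ε → (s5, aa, YYYY#)
  read a, top Y: go to s2, push ε → (s2, a, YYY#)
  read a, top Y: go to s5, push BY → (s5, ε, BYYY#)
All input consumed; M is in state s5.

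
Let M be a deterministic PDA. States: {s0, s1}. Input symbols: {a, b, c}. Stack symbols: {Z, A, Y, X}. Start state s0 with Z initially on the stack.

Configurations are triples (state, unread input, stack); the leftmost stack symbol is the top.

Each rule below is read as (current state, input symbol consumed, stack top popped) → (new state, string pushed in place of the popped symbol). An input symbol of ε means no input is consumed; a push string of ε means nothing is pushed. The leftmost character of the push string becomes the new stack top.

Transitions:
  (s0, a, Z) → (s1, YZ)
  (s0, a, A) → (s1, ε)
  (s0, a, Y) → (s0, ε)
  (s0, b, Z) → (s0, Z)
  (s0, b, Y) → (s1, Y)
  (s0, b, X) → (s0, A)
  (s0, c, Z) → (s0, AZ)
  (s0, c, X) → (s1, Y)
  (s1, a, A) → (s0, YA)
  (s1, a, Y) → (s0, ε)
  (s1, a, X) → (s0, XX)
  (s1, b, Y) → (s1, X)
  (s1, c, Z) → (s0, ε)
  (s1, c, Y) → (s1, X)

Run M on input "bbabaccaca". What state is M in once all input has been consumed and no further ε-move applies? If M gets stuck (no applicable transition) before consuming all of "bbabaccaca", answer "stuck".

s0

(s0, bbabaccaca, Z) ⊢ (s0, babaccaca, Z) ⊢ (s0, abaccaca, Z) ⊢ (s1, baccaca, YZ) ⊢ (s1, accaca, XZ) ⊢ (s0, ccaca, XXZ) ⊢ (s1, caca, YXZ) ⊢ (s1, aca, XXZ) ⊢ (s0, ca, XXXZ) ⊢ (s1, a, YXXZ) ⊢ (s0, ε, XXZ)
All input consumed; M is in state s0.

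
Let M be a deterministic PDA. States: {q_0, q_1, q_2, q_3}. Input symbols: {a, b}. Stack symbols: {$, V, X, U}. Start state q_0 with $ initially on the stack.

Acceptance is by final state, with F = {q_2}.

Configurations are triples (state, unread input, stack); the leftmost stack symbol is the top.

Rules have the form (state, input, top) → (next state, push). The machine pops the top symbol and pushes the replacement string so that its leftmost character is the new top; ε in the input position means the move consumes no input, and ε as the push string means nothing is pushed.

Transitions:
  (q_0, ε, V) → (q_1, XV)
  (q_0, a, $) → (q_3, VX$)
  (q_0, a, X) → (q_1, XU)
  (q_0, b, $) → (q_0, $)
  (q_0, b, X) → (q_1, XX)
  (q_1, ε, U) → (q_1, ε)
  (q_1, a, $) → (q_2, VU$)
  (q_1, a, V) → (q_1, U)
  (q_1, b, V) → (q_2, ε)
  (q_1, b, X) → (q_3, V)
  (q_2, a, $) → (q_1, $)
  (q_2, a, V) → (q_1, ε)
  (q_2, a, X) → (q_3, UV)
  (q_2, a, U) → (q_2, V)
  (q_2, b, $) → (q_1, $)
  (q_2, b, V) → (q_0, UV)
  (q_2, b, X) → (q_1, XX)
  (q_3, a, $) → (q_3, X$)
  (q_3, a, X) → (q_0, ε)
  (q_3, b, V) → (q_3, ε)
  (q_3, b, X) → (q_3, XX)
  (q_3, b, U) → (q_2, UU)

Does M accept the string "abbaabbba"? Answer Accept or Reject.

Accept

(q_0, abbaabbba, $)
  read a, top $: go to q_3, push VX$ → (q_3, bbaabbba, VX$)
  read b, top V: go to q_3, push ε → (q_3, baabbba, X$)
  read b, top X: go to q_3, push XX → (q_3, aabbba, XX$)
  read a, top X: go to q_0, push ε → (q_0, abbba, X$)
  read a, top X: go to q_1, push XU → (q_1, bbba, XU$)
  read b, top X: go to q_3, push V → (q_3, bba, VU$)
  read b, top V: go to q_3, push ε → (q_3, ba, U$)
  read b, top U: go to q_2, push UU → (q_2, a, UU$)
  read a, top U: go to q_2, push V → (q_2, ε, VU$)
All input consumed; state q_2 ∈ F.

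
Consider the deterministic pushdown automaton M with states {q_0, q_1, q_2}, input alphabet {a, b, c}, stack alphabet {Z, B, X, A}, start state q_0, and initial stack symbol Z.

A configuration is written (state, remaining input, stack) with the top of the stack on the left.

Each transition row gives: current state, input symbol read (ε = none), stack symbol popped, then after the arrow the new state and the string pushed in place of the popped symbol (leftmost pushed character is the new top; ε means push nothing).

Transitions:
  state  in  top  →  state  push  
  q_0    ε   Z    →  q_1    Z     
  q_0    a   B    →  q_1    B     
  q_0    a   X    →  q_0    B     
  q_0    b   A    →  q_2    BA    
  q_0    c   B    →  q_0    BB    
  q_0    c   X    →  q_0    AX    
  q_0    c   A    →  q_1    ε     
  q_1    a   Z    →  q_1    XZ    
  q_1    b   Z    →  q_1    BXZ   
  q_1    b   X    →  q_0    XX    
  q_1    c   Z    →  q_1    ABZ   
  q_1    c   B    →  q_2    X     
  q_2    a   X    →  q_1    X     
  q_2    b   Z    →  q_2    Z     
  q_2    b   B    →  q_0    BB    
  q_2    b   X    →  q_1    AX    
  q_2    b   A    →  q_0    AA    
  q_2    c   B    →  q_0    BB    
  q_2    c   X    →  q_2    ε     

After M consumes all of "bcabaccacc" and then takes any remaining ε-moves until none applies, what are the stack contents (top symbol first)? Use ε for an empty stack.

(q_0, bcabaccacc, Z) ⊢ (q_1, bcabaccacc, Z) ⊢ (q_1, cabaccacc, BXZ) ⊢ (q_2, abaccacc, XXZ) ⊢ (q_1, baccacc, XXZ) ⊢ (q_0, accacc, XXXZ) ⊢ (q_0, ccacc, BXXZ) ⊢ (q_0, cacc, BBXXZ) ⊢ (q_0, acc, BBBXXZ) ⊢ (q_1, cc, BBBXXZ) ⊢ (q_2, c, XBBXXZ) ⊢ (q_2, ε, BBXXZ)
All input consumed in state q_2 with stack BBXXZ.

BBXXZ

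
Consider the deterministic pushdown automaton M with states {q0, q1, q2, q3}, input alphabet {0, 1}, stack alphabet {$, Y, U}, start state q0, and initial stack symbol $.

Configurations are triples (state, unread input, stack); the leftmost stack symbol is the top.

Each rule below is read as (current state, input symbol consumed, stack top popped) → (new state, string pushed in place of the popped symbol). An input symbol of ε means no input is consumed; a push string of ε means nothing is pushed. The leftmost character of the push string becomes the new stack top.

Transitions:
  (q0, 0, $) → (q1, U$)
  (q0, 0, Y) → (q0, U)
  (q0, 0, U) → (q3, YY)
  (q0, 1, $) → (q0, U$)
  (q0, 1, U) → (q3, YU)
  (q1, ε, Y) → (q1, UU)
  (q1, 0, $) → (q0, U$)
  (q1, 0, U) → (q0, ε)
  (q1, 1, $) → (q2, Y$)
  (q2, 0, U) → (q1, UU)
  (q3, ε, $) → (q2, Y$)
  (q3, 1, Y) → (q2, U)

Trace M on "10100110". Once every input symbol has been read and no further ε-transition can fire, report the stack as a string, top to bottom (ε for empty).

UUUY$

(q0, 10100110, $)
  read 1, top $: go to q0, push U$ → (q0, 0100110, U$)
  read 0, top U: go to q3, push YY → (q3, 100110, YY$)
  read 1, top Y: go to q2, push U → (q2, 00110, UY$)
  read 0, top U: go to q1, push UU → (q1, 0110, UUY$)
  read 0, top U: go to q0, push ε → (q0, 110, UY$)
  read 1, top U: go to q3, push YU → (q3, 10, YUY$)
  read 1, top Y: go to q2, push U → (q2, 0, UUY$)
  read 0, top U: go to q1, push UU → (q1, ε, UUUY$)
All input consumed in state q1 with stack UUUY$.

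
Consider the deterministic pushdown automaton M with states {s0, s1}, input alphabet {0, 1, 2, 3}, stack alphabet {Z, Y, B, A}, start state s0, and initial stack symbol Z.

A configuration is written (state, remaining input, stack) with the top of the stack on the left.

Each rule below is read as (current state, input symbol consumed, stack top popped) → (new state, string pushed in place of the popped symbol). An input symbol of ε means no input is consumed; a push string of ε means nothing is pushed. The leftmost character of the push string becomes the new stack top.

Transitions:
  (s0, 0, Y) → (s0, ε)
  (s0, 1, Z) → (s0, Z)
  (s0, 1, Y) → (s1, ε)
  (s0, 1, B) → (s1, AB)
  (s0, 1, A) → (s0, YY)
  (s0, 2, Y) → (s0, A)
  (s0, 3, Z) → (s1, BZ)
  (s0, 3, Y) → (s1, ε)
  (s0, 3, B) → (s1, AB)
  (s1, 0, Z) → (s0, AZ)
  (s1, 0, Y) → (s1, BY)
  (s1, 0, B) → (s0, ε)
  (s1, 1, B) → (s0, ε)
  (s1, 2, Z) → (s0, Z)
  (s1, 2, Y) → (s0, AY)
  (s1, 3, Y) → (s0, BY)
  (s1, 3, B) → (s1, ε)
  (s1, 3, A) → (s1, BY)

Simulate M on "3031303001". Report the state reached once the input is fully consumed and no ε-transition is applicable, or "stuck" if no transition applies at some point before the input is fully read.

stuck

(s0, 3031303001, Z) ⊢ (s1, 031303001, BZ) ⊢ (s0, 31303001, Z) ⊢ (s1, 1303001, BZ) ⊢ (s0, 303001, Z) ⊢ (s1, 03001, BZ) ⊢ (s0, 3001, Z) ⊢ (s1, 001, BZ) ⊢ (s0, 01, Z)
No transition for (s0, 0, top Z); M blocks with input 01 remaining.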